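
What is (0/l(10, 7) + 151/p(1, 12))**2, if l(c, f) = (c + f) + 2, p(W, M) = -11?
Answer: 22801/121 ≈ 188.44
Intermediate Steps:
l(c, f) = 2 + c + f
(0/l(10, 7) + 151/p(1, 12))**2 = (0/(2 + 10 + 7) + 151/(-11))**2 = (0/19 + 151*(-1/11))**2 = (0*(1/19) - 151/11)**2 = (0 - 151/11)**2 = (-151/11)**2 = 22801/121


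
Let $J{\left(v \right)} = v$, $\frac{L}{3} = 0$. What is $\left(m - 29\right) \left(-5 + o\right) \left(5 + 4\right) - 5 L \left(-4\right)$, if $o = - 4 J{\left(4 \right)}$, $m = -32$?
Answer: $0$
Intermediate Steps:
$L = 0$ ($L = 3 \cdot 0 = 0$)
$o = -16$ ($o = \left(-4\right) 4 = -16$)
$\left(m - 29\right) \left(-5 + o\right) \left(5 + 4\right) - 5 L \left(-4\right) = \left(-32 - 29\right) \left(-5 - 16\right) \left(5 + 4\right) \left(-5\right) 0 \left(-4\right) = - 61 \left(-21\right) 9 \cdot 0 \left(-4\right) = - 61 \left(\left(-189\right) 0\right) = \left(-61\right) 0 = 0$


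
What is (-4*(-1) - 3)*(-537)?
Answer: -537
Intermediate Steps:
(-4*(-1) - 3)*(-537) = (4 - 3)*(-537) = 1*(-537) = -537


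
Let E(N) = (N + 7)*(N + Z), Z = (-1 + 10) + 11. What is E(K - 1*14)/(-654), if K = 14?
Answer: -70/327 ≈ -0.21407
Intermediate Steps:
Z = 20 (Z = 9 + 11 = 20)
E(N) = (7 + N)*(20 + N) (E(N) = (N + 7)*(N + 20) = (7 + N)*(20 + N))
E(K - 1*14)/(-654) = (140 + (14 - 1*14)**2 + 27*(14 - 1*14))/(-654) = (140 + (14 - 14)**2 + 27*(14 - 14))*(-1/654) = (140 + 0**2 + 27*0)*(-1/654) = (140 + 0 + 0)*(-1/654) = 140*(-1/654) = -70/327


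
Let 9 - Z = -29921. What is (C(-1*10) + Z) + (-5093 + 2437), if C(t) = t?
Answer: 27264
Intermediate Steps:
Z = 29930 (Z = 9 - 1*(-29921) = 9 + 29921 = 29930)
(C(-1*10) + Z) + (-5093 + 2437) = (-1*10 + 29930) + (-5093 + 2437) = (-10 + 29930) - 2656 = 29920 - 2656 = 27264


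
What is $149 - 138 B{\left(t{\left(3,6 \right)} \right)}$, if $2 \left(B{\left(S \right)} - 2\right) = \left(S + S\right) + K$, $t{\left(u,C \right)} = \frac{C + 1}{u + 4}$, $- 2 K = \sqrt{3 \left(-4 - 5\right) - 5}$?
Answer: $-265 + 138 i \sqrt{2} \approx -265.0 + 195.16 i$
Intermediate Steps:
$K = - 2 i \sqrt{2}$ ($K = - \frac{\sqrt{3 \left(-4 - 5\right) - 5}}{2} = - \frac{\sqrt{3 \left(-9\right) - 5}}{2} = - \frac{\sqrt{-27 - 5}}{2} = - \frac{\sqrt{-32}}{2} = - \frac{4 i \sqrt{2}}{2} = - 2 i \sqrt{2} \approx - 2.8284 i$)
$t{\left(u,C \right)} = \frac{1 + C}{4 + u}$
$B{\left(S \right)} = 2 + S - i \sqrt{2}$ ($B{\left(S \right)} = 2 + \frac{\left(S + S\right) - 2 i \sqrt{2}}{2} = 2 + \frac{2 S - 2 i \sqrt{2}}{2} = 2 + \left(S - i \sqrt{2}\right) = 2 + S - i \sqrt{2}$)
$149 - 138 B{\left(t{\left(3,6 \right)} \right)} = 149 - 138 \left(2 + \frac{1 + 6}{4 + 3} - i \sqrt{2}\right) = 149 - 138 \left(2 + \frac{1}{7} \cdot 7 - i \sqrt{2}\right) = 149 - 138 \left(2 + 1 - i \sqrt{2}\right) = 149 - 138 \left(3 - i \sqrt{2}\right) = 149 - \left(414 - 138 i \sqrt{2}\right) = -265 + 138 i \sqrt{2}$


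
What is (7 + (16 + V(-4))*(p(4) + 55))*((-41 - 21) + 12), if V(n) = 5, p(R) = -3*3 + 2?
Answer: -50750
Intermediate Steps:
p(R) = -7 (p(R) = -9 + 2 = -7)
(7 + (16 + V(-4))*(p(4) + 55))*((-41 - 21) + 12) = (7 + (16 + 5)*(-7 + 55))*((-41 - 21) + 12) = (7 + 21*48)*(-62 + 12) = (7 + 1008)*(-50) = 1015*(-50) = -50750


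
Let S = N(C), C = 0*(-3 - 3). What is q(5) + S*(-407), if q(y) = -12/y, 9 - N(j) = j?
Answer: -18327/5 ≈ -3665.4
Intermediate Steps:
C = 0 (C = 0*(-6) = 0)
N(j) = 9 - j
S = 9 (S = 9 - 1*0 = 9 + 0 = 9)
q(5) + S*(-407) = -12/5 + 9*(-407) = -12*⅕ - 3663 = -12/5 - 3663 = -18327/5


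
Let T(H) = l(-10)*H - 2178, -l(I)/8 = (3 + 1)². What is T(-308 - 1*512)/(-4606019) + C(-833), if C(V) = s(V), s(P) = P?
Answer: -3836916609/4606019 ≈ -833.02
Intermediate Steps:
l(I) = -128 (l(I) = -8*(3 + 1)² = -8*4² = -8*16 = -128)
T(H) = -2178 - 128*H (T(H) = -128*H - 2178 = -2178 - 128*H)
C(V) = V
T(-308 - 1*512)/(-4606019) + C(-833) = (-2178 - 128*(-308 - 1*512))/(-4606019) - 833 = (-2178 - 128*(-308 - 512))*(-1/4606019) - 833 = (-2178 - 128*(-820))*(-1/4606019) - 833 = (-2178 + 104960)*(-1/4606019) - 833 = 102782*(-1/4606019) - 833 = -102782/4606019 - 833 = -3836916609/4606019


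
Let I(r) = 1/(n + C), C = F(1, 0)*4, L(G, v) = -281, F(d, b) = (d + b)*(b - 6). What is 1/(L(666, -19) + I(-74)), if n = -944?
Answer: -968/272009 ≈ -0.0035587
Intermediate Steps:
F(d, b) = (-6 + b)*(b + d) (F(d, b) = (b + d)*(-6 + b) = (-6 + b)*(b + d))
C = -24 (C = (0² - 6*0 - 6*1 + 0*1)*4 = (0 + 0 - 6 + 0)*4 = -6*4 = -24)
I(r) = -1/968 (I(r) = 1/(-944 - 24) = 1/(-968) = -1/968)
1/(L(666, -19) + I(-74)) = 1/(-281 - 1/968) = 1/(-272009/968) = -968/272009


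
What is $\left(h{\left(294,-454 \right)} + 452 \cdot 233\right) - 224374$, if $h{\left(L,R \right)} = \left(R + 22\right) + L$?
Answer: $-119196$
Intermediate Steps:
$h{\left(L,R \right)} = 22 + L + R$ ($h{\left(L,R \right)} = \left(22 + R\right) + L = 22 + L + R$)
$\left(h{\left(294,-454 \right)} + 452 \cdot 233\right) - 224374 = \left(\left(22 + 294 - 454\right) + 452 \cdot 233\right) - 224374 = \left(-138 + 105316\right) - 224374 = 105178 - 224374 = -119196$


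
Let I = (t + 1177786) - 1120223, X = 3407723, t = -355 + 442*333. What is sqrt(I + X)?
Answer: sqrt(3612117) ≈ 1900.6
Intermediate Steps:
t = 146831 (t = -355 + 147186 = 146831)
I = 204394 (I = (146831 + 1177786) - 1120223 = 1324617 - 1120223 = 204394)
sqrt(I + X) = sqrt(204394 + 3407723) = sqrt(3612117)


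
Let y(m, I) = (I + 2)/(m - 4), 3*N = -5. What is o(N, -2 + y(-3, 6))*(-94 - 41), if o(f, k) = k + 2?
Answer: 1080/7 ≈ 154.29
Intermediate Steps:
N = -5/3 (N = (1/3)*(-5) = -5/3 ≈ -1.6667)
y(m, I) = (2 + I)/(-4 + m)
o(f, k) = 2 + k
o(N, -2 + y(-3, 6))*(-94 - 41) = (2 + (-2 + (2 + 6)/(-4 - 3)))*(-94 - 41) = (2 + (-2 + 8/(-7)))*(-135) = (2 + (-2 - 1/7*8))*(-135) = (2 + (-2 - 8/7))*(-135) = (2 - 22/7)*(-135) = -8/7*(-135) = 1080/7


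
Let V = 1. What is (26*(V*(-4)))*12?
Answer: -1248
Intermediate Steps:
(26*(V*(-4)))*12 = (26*(1*(-4)))*12 = (26*(-4))*12 = -104*12 = -1248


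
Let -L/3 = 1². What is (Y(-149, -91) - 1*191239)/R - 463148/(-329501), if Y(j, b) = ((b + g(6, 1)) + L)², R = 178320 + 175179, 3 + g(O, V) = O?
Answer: 34479170298/38826091333 ≈ 0.88804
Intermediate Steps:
g(O, V) = -3 + O
L = -3 (L = -3*1² = -3*1 = -3)
R = 353499
Y(j, b) = b² (Y(j, b) = ((b + (-3 + 6)) - 3)² = ((b + 3) - 3)² = ((3 + b) - 3)² = b²)
(Y(-149, -91) - 1*191239)/R - 463148/(-329501) = ((-91)² - 1*191239)/353499 - 463148/(-329501) = (8281 - 191239)*(1/353499) - 463148*(-1/329501) = -182958*1/353499 + 463148/329501 = -60986/117833 + 463148/329501 = 34479170298/38826091333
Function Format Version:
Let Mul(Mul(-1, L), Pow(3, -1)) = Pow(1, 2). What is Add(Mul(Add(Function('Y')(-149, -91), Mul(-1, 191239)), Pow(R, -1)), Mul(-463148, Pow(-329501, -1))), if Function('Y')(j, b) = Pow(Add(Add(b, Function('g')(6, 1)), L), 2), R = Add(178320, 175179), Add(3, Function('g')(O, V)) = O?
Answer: Rational(34479170298, 38826091333) ≈ 0.88804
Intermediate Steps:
Function('g')(O, V) = Add(-3, O)
L = -3 (L = Mul(-3, Pow(1, 2)) = Mul(-3, 1) = -3)
R = 353499
Function('Y')(j, b) = Pow(b, 2) (Function('Y')(j, b) = Pow(Add(Add(b, Add(-3, 6)), -3), 2) = Pow(Add(Add(b, 3), -3), 2) = Pow(Add(Add(3, b), -3), 2) = Pow(b, 2))
Add(Mul(Add(Function('Y')(-149, -91), Mul(-1, 191239)), Pow(R, -1)), Mul(-463148, Pow(-329501, -1))) = Add(Mul(Add(Pow(-91, 2), Mul(-1, 191239)), Pow(353499, -1)), Mul(-463148, Pow(-329501, -1))) = Add(Mul(Add(8281, -191239), Rational(1, 353499)), Mul(-463148, Rational(-1, 329501))) = Add(Mul(-182958, Rational(1, 353499)), Rational(463148, 329501)) = Add(Rational(-60986, 117833), Rational(463148, 329501)) = Rational(34479170298, 38826091333)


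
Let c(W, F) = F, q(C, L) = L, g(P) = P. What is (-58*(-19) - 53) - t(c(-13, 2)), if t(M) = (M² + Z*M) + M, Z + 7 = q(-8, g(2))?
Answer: 1053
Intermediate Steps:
Z = -5 (Z = -7 + 2 = -5)
t(M) = M² - 4*M (t(M) = (M² - 5*M) + M = M² - 4*M)
(-58*(-19) - 53) - t(c(-13, 2)) = (-58*(-19) - 53) - 2*(-4 + 2) = (1102 - 53) - 2*(-2) = 1049 - 1*(-4) = 1049 + 4 = 1053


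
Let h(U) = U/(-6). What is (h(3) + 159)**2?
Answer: 100489/4 ≈ 25122.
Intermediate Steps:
h(U) = -U/6 (h(U) = U*(-1/6) = -U/6)
(h(3) + 159)**2 = (-1/6*3 + 159)**2 = (-1/2 + 159)**2 = (317/2)**2 = 100489/4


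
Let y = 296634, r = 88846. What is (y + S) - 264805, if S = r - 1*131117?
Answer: -10442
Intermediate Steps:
S = -42271 (S = 88846 - 1*131117 = 88846 - 131117 = -42271)
(y + S) - 264805 = (296634 - 42271) - 264805 = 254363 - 264805 = -10442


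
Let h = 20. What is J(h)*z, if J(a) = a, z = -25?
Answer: -500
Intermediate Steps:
J(h)*z = 20*(-25) = -500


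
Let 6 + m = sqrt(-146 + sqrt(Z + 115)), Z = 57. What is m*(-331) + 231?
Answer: 2217 - 331*sqrt(-146 + 2*sqrt(43)) ≈ 2217.0 - 3815.6*I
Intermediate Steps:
m = -6 + sqrt(-146 + 2*sqrt(43)) (m = -6 + sqrt(-146 + sqrt(57 + 115)) = -6 + sqrt(-146 + sqrt(172)) = -6 + sqrt(-146 + 2*sqrt(43)) ≈ -6.0 + 11.528*I)
m*(-331) + 231 = (-6 + I*sqrt(146 - 2*sqrt(43)))*(-331) + 231 = (1986 - 331*I*sqrt(146 - 2*sqrt(43))) + 231 = 2217 - 331*I*sqrt(146 - 2*sqrt(43))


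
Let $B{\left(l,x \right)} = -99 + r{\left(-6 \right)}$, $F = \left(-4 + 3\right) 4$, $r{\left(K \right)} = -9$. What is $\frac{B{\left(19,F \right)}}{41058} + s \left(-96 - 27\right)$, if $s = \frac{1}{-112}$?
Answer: $\frac{279891}{255472} \approx 1.0956$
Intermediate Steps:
$s = - \frac{1}{112} \approx -0.0089286$
$F = -4$ ($F = \left(-1\right) 4 = -4$)
$B{\left(l,x \right)} = -108$ ($B{\left(l,x \right)} = -99 - 9 = -108$)
$\frac{B{\left(19,F \right)}}{41058} + s \left(-96 - 27\right) = - \frac{108}{41058} - \frac{-96 - 27}{112} = \left(-108\right) \frac{1}{41058} - - \frac{123}{112} = - \frac{6}{2281} + \frac{123}{112} = \frac{279891}{255472}$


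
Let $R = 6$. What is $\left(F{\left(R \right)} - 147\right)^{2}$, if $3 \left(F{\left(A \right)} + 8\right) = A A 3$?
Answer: $14161$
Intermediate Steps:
$F{\left(A \right)} = -8 + A^{2}$ ($F{\left(A \right)} = -8 + \frac{A A 3}{3} = -8 + \frac{A^{2} \cdot 3}{3} = -8 + \frac{3 A^{2}}{3} = -8 + A^{2}$)
$\left(F{\left(R \right)} - 147\right)^{2} = \left(\left(-8 + 6^{2}\right) - 147\right)^{2} = \left(\left(-8 + 36\right) - 147\right)^{2} = \left(28 - 147\right)^{2} = \left(-119\right)^{2} = 14161$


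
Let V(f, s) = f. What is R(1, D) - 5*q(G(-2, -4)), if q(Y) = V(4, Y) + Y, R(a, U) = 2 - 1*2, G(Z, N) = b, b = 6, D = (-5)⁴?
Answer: -50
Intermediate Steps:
D = 625
G(Z, N) = 6
R(a, U) = 0 (R(a, U) = 2 - 2 = 0)
q(Y) = 4 + Y
R(1, D) - 5*q(G(-2, -4)) = 0 - 5*(4 + 6) = 0 - 5*10 = 0 - 50 = -50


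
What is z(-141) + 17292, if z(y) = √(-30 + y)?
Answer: 17292 + 3*I*√19 ≈ 17292.0 + 13.077*I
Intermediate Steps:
z(-141) + 17292 = √(-30 - 141) + 17292 = √(-171) + 17292 = 3*I*√19 + 17292 = 17292 + 3*I*√19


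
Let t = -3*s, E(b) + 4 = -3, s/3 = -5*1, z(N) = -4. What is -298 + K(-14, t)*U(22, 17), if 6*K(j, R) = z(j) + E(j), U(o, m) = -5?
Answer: -1733/6 ≈ -288.83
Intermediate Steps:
s = -15 (s = 3*(-5*1) = 3*(-5) = -15)
E(b) = -7 (E(b) = -4 - 3 = -7)
t = 45 (t = -3*(-15) = 45)
K(j, R) = -11/6 (K(j, R) = (-4 - 7)/6 = (⅙)*(-11) = -11/6)
-298 + K(-14, t)*U(22, 17) = -298 - 11/6*(-5) = -298 + 55/6 = -1733/6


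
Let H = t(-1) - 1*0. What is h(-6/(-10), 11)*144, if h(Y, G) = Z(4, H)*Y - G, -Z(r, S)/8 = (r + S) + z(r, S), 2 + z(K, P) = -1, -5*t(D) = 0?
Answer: -11376/5 ≈ -2275.2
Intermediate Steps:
t(D) = 0 (t(D) = -⅕*0 = 0)
z(K, P) = -3 (z(K, P) = -2 - 1 = -3)
H = 0 (H = 0 - 1*0 = 0 + 0 = 0)
Z(r, S) = 24 - 8*S - 8*r (Z(r, S) = -8*((r + S) - 3) = -8*((S + r) - 3) = -8*(-3 + S + r) = 24 - 8*S - 8*r)
h(Y, G) = -G - 8*Y (h(Y, G) = (24 - 8*0 - 8*4)*Y - G = (24 + 0 - 32)*Y - G = -8*Y - G = -G - 8*Y)
h(-6/(-10), 11)*144 = (-1*11 - (-48)/(-10))*144 = (-11 - (-48)*(-1)/10)*144 = (-11 - 8*⅗)*144 = (-11 - 24/5)*144 = -79/5*144 = -11376/5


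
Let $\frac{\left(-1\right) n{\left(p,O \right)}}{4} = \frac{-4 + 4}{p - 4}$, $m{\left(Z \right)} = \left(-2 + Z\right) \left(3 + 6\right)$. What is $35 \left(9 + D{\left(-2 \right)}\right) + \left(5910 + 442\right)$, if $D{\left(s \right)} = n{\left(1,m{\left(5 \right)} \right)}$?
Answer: $6667$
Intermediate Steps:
$m{\left(Z \right)} = -18 + 9 Z$ ($m{\left(Z \right)} = \left(-2 + Z\right) 9 = -18 + 9 Z$)
$n{\left(p,O \right)} = 0$ ($n{\left(p,O \right)} = - 4 \frac{-4 + 4}{p - 4} = - 4 \frac{0}{-4 + p} = \left(-4\right) 0 = 0$)
$D{\left(s \right)} = 0$
$35 \left(9 + D{\left(-2 \right)}\right) + \left(5910 + 442\right) = 35 \left(9 + 0\right) + \left(5910 + 442\right) = 35 \cdot 9 + 6352 = 315 + 6352 = 6667$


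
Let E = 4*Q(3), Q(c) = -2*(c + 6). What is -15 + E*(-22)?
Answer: 1569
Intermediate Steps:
Q(c) = -12 - 2*c (Q(c) = -2*(6 + c) = -12 - 2*c)
E = -72 (E = 4*(-12 - 2*3) = 4*(-12 - 6) = 4*(-18) = -72)
-15 + E*(-22) = -15 - 72*(-22) = -15 + 1584 = 1569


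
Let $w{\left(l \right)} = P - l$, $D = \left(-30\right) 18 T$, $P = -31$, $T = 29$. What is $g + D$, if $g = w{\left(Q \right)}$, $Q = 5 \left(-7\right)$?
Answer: $-15656$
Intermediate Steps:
$Q = -35$
$D = -15660$ ($D = \left(-30\right) 18 \cdot 29 = \left(-540\right) 29 = -15660$)
$w{\left(l \right)} = -31 - l$
$g = 4$ ($g = -31 - -35 = -31 + 35 = 4$)
$g + D = 4 - 15660 = -15656$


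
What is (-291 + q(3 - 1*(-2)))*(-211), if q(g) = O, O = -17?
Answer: 64988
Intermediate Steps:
q(g) = -17
(-291 + q(3 - 1*(-2)))*(-211) = (-291 - 17)*(-211) = -308*(-211) = 64988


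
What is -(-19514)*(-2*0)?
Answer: 0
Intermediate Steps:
-(-19514)*(-2*0) = -(-19514)*0 = -9757*0 = 0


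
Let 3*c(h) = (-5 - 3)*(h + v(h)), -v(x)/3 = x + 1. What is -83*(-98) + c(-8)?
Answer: 24298/3 ≈ 8099.3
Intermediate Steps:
v(x) = -3 - 3*x (v(x) = -3*(x + 1) = -3*(1 + x) = -3 - 3*x)
c(h) = 8 + 16*h/3 (c(h) = ((-5 - 3)*(h + (-3 - 3*h)))/3 = (-8*(-3 - 2*h))/3 = (24 + 16*h)/3 = 8 + 16*h/3)
-83*(-98) + c(-8) = -83*(-98) + (8 + (16/3)*(-8)) = 8134 + (8 - 128/3) = 8134 - 104/3 = 24298/3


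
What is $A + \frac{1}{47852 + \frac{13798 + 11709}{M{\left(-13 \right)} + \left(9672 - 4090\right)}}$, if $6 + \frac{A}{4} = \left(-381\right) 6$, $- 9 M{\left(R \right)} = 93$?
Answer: $- \frac{7333691306053}{799922701} \approx -9168.0$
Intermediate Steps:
$M{\left(R \right)} = - \frac{31}{3}$ ($M{\left(R \right)} = \left(- \frac{1}{9}\right) 93 = - \frac{31}{3}$)
$A = -9168$ ($A = -24 + 4 \left(\left(-381\right) 6\right) = -24 + 4 \left(-2286\right) = -24 - 9144 = -9168$)
$A + \frac{1}{47852 + \frac{13798 + 11709}{M{\left(-13 \right)} + \left(9672 - 4090\right)}} = -9168 + \frac{1}{47852 + \frac{13798 + 11709}{- \frac{31}{3} + \left(9672 - 4090\right)}} = -9168 + \frac{1}{47852 + \frac{25507}{- \frac{31}{3} + \left(9672 - 4090\right)}} = -9168 + \frac{1}{47852 + \frac{25507}{- \frac{31}{3} + 5582}} = -9168 + \frac{1}{47852 + \frac{25507}{\frac{16715}{3}}} = -9168 + \frac{1}{47852 + 25507 \cdot \frac{3}{16715}} = -9168 + \frac{1}{47852 + \frac{76521}{16715}} = -9168 + \frac{1}{\frac{799922701}{16715}} = -9168 + \frac{16715}{799922701} = - \frac{7333691306053}{799922701}$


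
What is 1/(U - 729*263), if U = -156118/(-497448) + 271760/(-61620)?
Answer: -3233412/619945627933 ≈ -5.2156e-6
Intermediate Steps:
U = -13245409/3233412 (U = -156118*(-1/497448) + 271760*(-1/61620) = 78059/248724 - 172/39 = -13245409/3233412 ≈ -4.0964)
1/(U - 729*263) = 1/(-13245409/3233412 - 729*263) = 1/(-13245409/3233412 - 191727) = 1/(-619945627933/3233412) = -3233412/619945627933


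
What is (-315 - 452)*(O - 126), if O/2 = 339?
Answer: -423384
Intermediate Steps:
O = 678 (O = 2*339 = 678)
(-315 - 452)*(O - 126) = (-315 - 452)*(678 - 126) = -767*552 = -423384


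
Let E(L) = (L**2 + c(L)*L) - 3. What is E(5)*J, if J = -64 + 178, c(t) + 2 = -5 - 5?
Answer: -4332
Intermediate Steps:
c(t) = -12 (c(t) = -2 + (-5 - 5) = -2 - 10 = -12)
E(L) = -3 + L**2 - 12*L (E(L) = (L**2 - 12*L) - 3 = -3 + L**2 - 12*L)
J = 114
E(5)*J = (-3 + 5**2 - 12*5)*114 = (-3 + 25 - 60)*114 = -38*114 = -4332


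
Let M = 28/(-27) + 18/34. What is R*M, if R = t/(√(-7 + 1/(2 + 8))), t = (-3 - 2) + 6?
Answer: 233*I*√690/31671 ≈ 0.19325*I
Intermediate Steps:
t = 1 (t = -5 + 6 = 1)
M = -233/459 (M = 28*(-1/27) + 18*(1/34) = -28/27 + 9/17 = -233/459 ≈ -0.50763)
R = -I*√690/69 (R = 1/√(-7 + 1/(2 + 8)) = 1/√(-7 + 1/10) = 1/√(-7 + ⅒) = 1/√(-69/10) = 1/(I*√690/10) = 1*(-I*√690/69) = -I*√690/69 ≈ -0.38069*I)
R*M = -I*√690/69*(-233/459) = 233*I*√690/31671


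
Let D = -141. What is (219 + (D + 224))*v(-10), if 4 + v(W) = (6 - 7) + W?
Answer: -4530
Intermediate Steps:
v(W) = -5 + W (v(W) = -4 + ((6 - 7) + W) = -4 + (-1 + W) = -5 + W)
(219 + (D + 224))*v(-10) = (219 + (-141 + 224))*(-5 - 10) = (219 + 83)*(-15) = 302*(-15) = -4530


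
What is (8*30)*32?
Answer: 7680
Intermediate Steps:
(8*30)*32 = 240*32 = 7680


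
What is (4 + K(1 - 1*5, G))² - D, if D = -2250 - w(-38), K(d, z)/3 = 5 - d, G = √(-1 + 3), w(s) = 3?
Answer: 3214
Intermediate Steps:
G = √2 ≈ 1.4142
K(d, z) = 15 - 3*d (K(d, z) = 3*(5 - d) = 15 - 3*d)
D = -2253 (D = -2250 - 1*3 = -2250 - 3 = -2253)
(4 + K(1 - 1*5, G))² - D = (4 + (15 - 3*(1 - 1*5)))² - 1*(-2253) = (4 + (15 - 3*(1 - 5)))² + 2253 = (4 + (15 - 3*(-4)))² + 2253 = (4 + (15 + 12))² + 2253 = (4 + 27)² + 2253 = 31² + 2253 = 961 + 2253 = 3214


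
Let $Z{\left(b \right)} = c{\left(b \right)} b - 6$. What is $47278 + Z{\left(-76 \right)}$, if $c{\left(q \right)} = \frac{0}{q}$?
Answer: $47272$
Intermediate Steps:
$c{\left(q \right)} = 0$
$Z{\left(b \right)} = -6$ ($Z{\left(b \right)} = 0 b - 6 = 0 - 6 = -6$)
$47278 + Z{\left(-76 \right)} = 47278 - 6 = 47272$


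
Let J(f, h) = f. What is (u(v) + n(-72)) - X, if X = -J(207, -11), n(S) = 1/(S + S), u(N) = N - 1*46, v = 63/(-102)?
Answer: 392599/2448 ≈ 160.38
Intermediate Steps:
v = -21/34 (v = 63*(-1/102) = -21/34 ≈ -0.61765)
u(N) = -46 + N (u(N) = N - 46 = -46 + N)
n(S) = 1/(2*S)
X = -207 (X = -1*207 = -207)
(u(v) + n(-72)) - X = ((-46 - 21/34) + (½)/(-72)) - 1*(-207) = (-1585/34 + (½)*(-1/72)) + 207 = (-1585/34 - 1/144) + 207 = -114137/2448 + 207 = 392599/2448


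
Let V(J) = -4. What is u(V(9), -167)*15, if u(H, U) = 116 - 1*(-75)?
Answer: 2865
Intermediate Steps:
u(H, U) = 191 (u(H, U) = 116 + 75 = 191)
u(V(9), -167)*15 = 191*15 = 2865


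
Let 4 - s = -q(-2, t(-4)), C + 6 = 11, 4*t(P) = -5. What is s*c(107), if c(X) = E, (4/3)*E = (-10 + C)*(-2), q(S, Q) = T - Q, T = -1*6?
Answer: -45/8 ≈ -5.6250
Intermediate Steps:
T = -6
t(P) = -5/4 (t(P) = (¼)*(-5) = -5/4)
q(S, Q) = -6 - Q
C = 5 (C = -6 + 11 = 5)
s = -¾ (s = 4 - (-1)*(-6 - 1*(-5/4)) = 4 - (-1)*(-6 + 5/4) = 4 - (-1)*(-19)/4 = 4 - 1*19/4 = 4 - 19/4 = -¾ ≈ -0.75000)
E = 15/2 (E = 3*((-10 + 5)*(-2))/4 = 3*(-5*(-2))/4 = (¾)*10 = 15/2 ≈ 7.5000)
c(X) = 15/2
s*c(107) = -¾*15/2 = -45/8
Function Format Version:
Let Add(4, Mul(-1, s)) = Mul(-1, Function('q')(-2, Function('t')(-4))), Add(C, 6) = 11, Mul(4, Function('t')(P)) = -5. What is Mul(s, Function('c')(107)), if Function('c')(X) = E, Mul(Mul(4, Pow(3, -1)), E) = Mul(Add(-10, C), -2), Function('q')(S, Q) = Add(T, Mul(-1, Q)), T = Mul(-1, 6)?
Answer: Rational(-45, 8) ≈ -5.6250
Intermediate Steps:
T = -6
Function('t')(P) = Rational(-5, 4) (Function('t')(P) = Mul(Rational(1, 4), -5) = Rational(-5, 4))
Function('q')(S, Q) = Add(-6, Mul(-1, Q))
C = 5 (C = Add(-6, 11) = 5)
s = Rational(-3, 4) (s = Add(4, Mul(-1, Mul(-1, Add(-6, Mul(-1, Rational(-5, 4)))))) = Add(4, Mul(-1, Mul(-1, Add(-6, Rational(5, 4))))) = Add(4, Mul(-1, Mul(-1, Rational(-19, 4)))) = Add(4, Mul(-1, Rational(19, 4))) = Add(4, Rational(-19, 4)) = Rational(-3, 4) ≈ -0.75000)
E = Rational(15, 2) (E = Mul(Rational(3, 4), Mul(Add(-10, 5), -2)) = Mul(Rational(3, 4), Mul(-5, -2)) = Mul(Rational(3, 4), 10) = Rational(15, 2) ≈ 7.5000)
Function('c')(X) = Rational(15, 2)
Mul(s, Function('c')(107)) = Mul(Rational(-3, 4), Rational(15, 2)) = Rational(-45, 8)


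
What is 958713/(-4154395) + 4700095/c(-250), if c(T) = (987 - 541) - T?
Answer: 96184157159/14243640 ≈ 6752.8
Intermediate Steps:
c(T) = 446 - T
958713/(-4154395) + 4700095/c(-250) = 958713/(-4154395) + 4700095/(446 - 1*(-250)) = 958713*(-1/4154395) + 4700095/(446 + 250) = -136959/593485 + 4700095/696 = 96184157159/14243640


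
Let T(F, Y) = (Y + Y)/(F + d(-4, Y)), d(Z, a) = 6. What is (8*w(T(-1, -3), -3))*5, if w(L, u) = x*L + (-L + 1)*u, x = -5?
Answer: -24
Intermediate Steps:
T(F, Y) = 2*Y/(6 + F) (T(F, Y) = (Y + Y)/(F + 6) = (2*Y)/(6 + F) = 2*Y/(6 + F))
w(L, u) = -5*L + u*(1 - L) (w(L, u) = -5*L + (-L + 1)*u = -5*L + (1 - L)*u = -5*L + u*(1 - L))
(8*w(T(-1, -3), -3))*5 = (8*(-3 - 10*(-3)/(6 - 1) - 1*2*(-3)/(6 - 1)*(-3)))*5 = (8*(-3 - 10*(-3)/5 - 1*2*(-3)/5*(-3)))*5 = (8*(-3 - 10*(-3)/5 - 1*2*(-3)*(1/5)*(-3)))*5 = (8*(-3 - 5*(-6/5) - 1*(-6/5)*(-3)))*5 = (8*(-3 + 6 - 18/5))*5 = (8*(-3/5))*5 = -24/5*5 = -24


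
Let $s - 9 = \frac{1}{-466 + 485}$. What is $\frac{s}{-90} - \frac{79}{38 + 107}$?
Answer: $- \frac{16003}{24795} \approx -0.64541$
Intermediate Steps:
$s = \frac{172}{19}$ ($s = 9 + \frac{1}{-466 + 485} = 9 + \frac{1}{19} = \frac{172}{19} \approx 9.0526$)
$\frac{s}{-90} - \frac{79}{38 + 107} = \frac{172}{19 \left(-90\right)} - \frac{79}{38 + 107} = \frac{172}{19} \left(- \frac{1}{90}\right) - \frac{79}{145} = - \frac{86}{855} - \frac{79}{145} = - \frac{16003}{24795}$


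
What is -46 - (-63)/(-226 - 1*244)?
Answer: -21683/470 ≈ -46.134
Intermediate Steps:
-46 - (-63)/(-226 - 1*244) = -46 - (-63)/(-226 - 244) = -46 - (-63)/(-470) = -46 - (-63)*(-1)/470 = -46 - 1*63/470 = -46 - 63/470 = -21683/470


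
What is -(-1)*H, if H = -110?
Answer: -110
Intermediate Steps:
-(-1)*H = -(-1)*(-110) = -1*110 = -110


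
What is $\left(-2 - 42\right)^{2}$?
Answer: $1936$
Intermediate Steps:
$\left(-2 - 42\right)^{2} = \left(-44\right)^{2} = 1936$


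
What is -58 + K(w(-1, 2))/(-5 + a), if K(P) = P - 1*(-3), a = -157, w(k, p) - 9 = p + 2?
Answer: -4706/81 ≈ -58.099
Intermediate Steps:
w(k, p) = 11 + p (w(k, p) = 9 + (p + 2) = 9 + (2 + p) = 11 + p)
K(P) = 3 + P (K(P) = P + 3 = 3 + P)
-58 + K(w(-1, 2))/(-5 + a) = -58 + (3 + (11 + 2))/(-5 - 157) = -58 + (3 + 13)/(-162) = -58 + 16*(-1/162) = -58 - 8/81 = -4706/81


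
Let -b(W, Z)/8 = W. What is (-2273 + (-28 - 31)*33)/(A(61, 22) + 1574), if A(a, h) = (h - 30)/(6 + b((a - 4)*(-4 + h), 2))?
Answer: -8653110/3227489 ≈ -2.6811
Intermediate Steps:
b(W, Z) = -8*W
A(a, h) = (-30 + h)/(6 - 8*(-4 + a)*(-4 + h)) (A(a, h) = (h - 30)/(6 - 8*(a - 4)*(-4 + h)) = (-30 + h)/(6 - 8*(-4 + a)*(-4 + h)))
(-2273 + (-28 - 31)*33)/(A(61, 22) + 1574) = (-2273 + (-28 - 31)*33)/((30 - 1*22)/(2*(61 - 16*61 - 16*22 + 4*61*22)) + 1574) = (-2273 - 59*33)/((30 - 22)/(2*(61 - 976 - 352 + 5368)) + 1574) = (-2273 - 1947)/((½)*8/4101 + 1574) = -4220/((½)*(1/4101)*8 + 1574) = -4220/(4/4101 + 1574) = -4220/6454978/4101 = -4220*4101/6454978 = -8653110/3227489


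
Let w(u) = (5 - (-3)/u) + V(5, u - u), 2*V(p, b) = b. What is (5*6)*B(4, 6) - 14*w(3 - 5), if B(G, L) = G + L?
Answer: 251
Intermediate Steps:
V(p, b) = b/2
w(u) = 5 + 3/u (w(u) = (5 - (-3)/u) + (u - u)/2 = (5 + 3/u) + (1/2)*0 = (5 + 3/u) + 0 = 5 + 3/u)
(5*6)*B(4, 6) - 14*w(3 - 5) = (5*6)*(4 + 6) - 14*(5 + 3/(3 - 5)) = 30*10 - 14*(5 + 3/(-2)) = 300 - 14*(5 + 3*(-1/2)) = 300 - 14*(5 - 3/2) = 300 - 14*7/2 = 300 - 49 = 251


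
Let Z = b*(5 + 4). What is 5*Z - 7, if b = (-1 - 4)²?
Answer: 1118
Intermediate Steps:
b = 25 (b = (-5)² = 25)
Z = 225 (Z = 25*(5 + 4) = 25*9 = 225)
5*Z - 7 = 5*225 - 7 = 1125 - 7 = 1118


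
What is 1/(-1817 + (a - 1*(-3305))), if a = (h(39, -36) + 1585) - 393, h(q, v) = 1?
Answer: 1/2681 ≈ 0.00037300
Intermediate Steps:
a = 1193 (a = (1 + 1585) - 393 = 1586 - 393 = 1193)
1/(-1817 + (a - 1*(-3305))) = 1/(-1817 + (1193 - 1*(-3305))) = 1/(-1817 + (1193 + 3305)) = 1/(-1817 + 4498) = 1/2681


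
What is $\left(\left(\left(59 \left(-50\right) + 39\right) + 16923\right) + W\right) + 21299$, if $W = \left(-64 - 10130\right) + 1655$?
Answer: $26772$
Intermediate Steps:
$W = -8539$ ($W = -10194 + 1655 = -8539$)
$\left(\left(\left(59 \left(-50\right) + 39\right) + 16923\right) + W\right) + 21299 = \left(\left(\left(59 \left(-50\right) + 39\right) + 16923\right) - 8539\right) + 21299 = \left(\left(\left(-2950 + 39\right) + 16923\right) - 8539\right) + 21299 = \left(\left(-2911 + 16923\right) - 8539\right) + 21299 = \left(14012 - 8539\right) + 21299 = 5473 + 21299 = 26772$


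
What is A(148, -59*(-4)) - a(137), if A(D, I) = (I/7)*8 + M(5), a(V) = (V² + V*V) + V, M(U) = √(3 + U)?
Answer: -261837/7 + 2*√2 ≈ -37402.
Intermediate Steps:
a(V) = V + 2*V² (a(V) = (V² + V²) + V = 2*V² + V = V + 2*V²)
A(D, I) = 2*√2 + 8*I/7 (A(D, I) = (I/7)*8 + √(3 + 5) = (I*(⅐))*8 + √8 = (I/7)*8 + 2*√2 = 8*I/7 + 2*√2 = 2*√2 + 8*I/7)
A(148, -59*(-4)) - a(137) = (2*√2 + 8*(-59*(-4))/7) - 137*(1 + 2*137) = (2*√2 + (8/7)*236) - 137*(1 + 274) = (2*√2 + 1888/7) - 137*275 = (1888/7 + 2*√2) - 1*37675 = (1888/7 + 2*√2) - 37675 = -261837/7 + 2*√2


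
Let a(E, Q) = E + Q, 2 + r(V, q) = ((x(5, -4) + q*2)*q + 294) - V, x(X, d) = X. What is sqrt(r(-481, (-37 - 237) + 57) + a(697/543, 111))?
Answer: 8*sqrt(432959421)/543 ≈ 306.56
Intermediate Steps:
r(V, q) = 292 - V + q*(5 + 2*q) (r(V, q) = -2 + (((5 + q*2)*q + 294) - V) = -2 + (((5 + 2*q)*q + 294) - V) = -2 + ((q*(5 + 2*q) + 294) - V) = -2 + ((294 + q*(5 + 2*q)) - V) = -2 + (294 - V + q*(5 + 2*q)) = 292 - V + q*(5 + 2*q))
sqrt(r(-481, (-37 - 237) + 57) + a(697/543, 111)) = sqrt((292 - 1*(-481) + 2*((-37 - 237) + 57)**2 + 5*((-37 - 237) + 57)) + (697/543 + 111)) = sqrt((292 + 481 + 2*(-274 + 57)**2 + 5*(-274 + 57)) + (697*(1/543) + 111)) = sqrt((292 + 481 + 2*(-217)**2 + 5*(-217)) + (697/543 + 111)) = sqrt((292 + 481 + 2*47089 - 1085) + 60970/543) = sqrt((292 + 481 + 94178 - 1085) + 60970/543) = sqrt(93866 + 60970/543) = sqrt(51030208/543) = 8*sqrt(432959421)/543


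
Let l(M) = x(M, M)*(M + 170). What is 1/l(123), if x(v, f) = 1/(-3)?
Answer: -3/293 ≈ -0.010239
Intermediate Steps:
x(v, f) = -1/3
l(M) = -170/3 - M/3 (l(M) = -(M + 170)/3 = -(170 + M)/3 = -170/3 - M/3)
1/l(123) = 1/(-170/3 - 1/3*123) = 1/(-170/3 - 41) = 1/(-293/3) = -3/293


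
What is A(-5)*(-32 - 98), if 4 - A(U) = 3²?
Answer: 650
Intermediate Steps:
A(U) = -5 (A(U) = 4 - 1*3² = 4 - 1*9 = 4 - 9 = -5)
A(-5)*(-32 - 98) = -5*(-32 - 98) = -5*(-130) = 650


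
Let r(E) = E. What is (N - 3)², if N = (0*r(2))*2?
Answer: 9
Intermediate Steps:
N = 0 (N = (0*2)*2 = 0*2 = 0)
(N - 3)² = (0 - 3)² = (-3)² = 9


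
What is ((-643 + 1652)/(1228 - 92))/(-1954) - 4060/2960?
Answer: -112689341/82130528 ≈ -1.3721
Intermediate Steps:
((-643 + 1652)/(1228 - 92))/(-1954) - 4060/2960 = (1009/1136)*(-1/1954) - 4060*1/2960 = (1009*(1/1136))*(-1/1954) - 203/148 = (1009/1136)*(-1/1954) - 203/148 = -1009/2219744 - 203/148 = -112689341/82130528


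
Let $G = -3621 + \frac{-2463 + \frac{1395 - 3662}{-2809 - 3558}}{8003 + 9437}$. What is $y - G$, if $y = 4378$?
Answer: $\frac{444114239587}{55520240} \approx 7999.1$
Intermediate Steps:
$G = - \frac{201046628867}{55520240}$ ($G = -3621 + \frac{-2463 - \frac{2267}{-6367}}{17440} = -3621 + \left(-2463 - - \frac{2267}{6367}\right) \frac{1}{17440} = -3621 + \left(-2463 + \frac{2267}{6367}\right) \frac{1}{17440} = -3621 - \frac{7839827}{55520240} = - \frac{201046628867}{55520240} \approx -3621.1$)
$y - G = 4378 - - \frac{201046628867}{55520240} = 4378 + \frac{201046628867}{55520240} = \frac{444114239587}{55520240}$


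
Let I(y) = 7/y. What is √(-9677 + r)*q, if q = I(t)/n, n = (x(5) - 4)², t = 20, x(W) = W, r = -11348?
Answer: 203*I/4 ≈ 50.75*I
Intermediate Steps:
n = 1 (n = (5 - 4)² = 1² = 1)
q = 7/20 (q = (7/20)/1 = (7*(1/20))*1 = (7/20)*1 = 7/20 ≈ 0.35000)
√(-9677 + r)*q = √(-9677 - 11348)*(7/20) = √(-21025)*(7/20) = (145*I)*(7/20) = 203*I/4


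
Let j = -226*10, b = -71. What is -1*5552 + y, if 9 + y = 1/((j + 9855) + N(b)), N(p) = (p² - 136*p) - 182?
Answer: -122953709/22110 ≈ -5561.0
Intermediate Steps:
j = -2260
N(p) = -182 + p² - 136*p
y = -198989/22110 (y = -9 + 1/((-2260 + 9855) + (-182 + (-71)² - 136*(-71))) = -9 + 1/(7595 + (-182 + 5041 + 9656)) = -9 + 1/(7595 + 14515) = -9 + 1/22110 = -198989/22110 ≈ -9.0000)
-1*5552 + y = -1*5552 - 198989/22110 = -5552 - 198989/22110 = -122953709/22110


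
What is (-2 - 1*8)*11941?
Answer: -119410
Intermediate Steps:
(-2 - 1*8)*11941 = (-2 - 8)*11941 = -10*11941 = -119410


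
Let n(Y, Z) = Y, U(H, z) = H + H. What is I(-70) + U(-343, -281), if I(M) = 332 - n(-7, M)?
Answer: -347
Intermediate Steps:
U(H, z) = 2*H
I(M) = 339 (I(M) = 332 - 1*(-7) = 332 + 7 = 339)
I(-70) + U(-343, -281) = 339 + 2*(-343) = 339 - 686 = -347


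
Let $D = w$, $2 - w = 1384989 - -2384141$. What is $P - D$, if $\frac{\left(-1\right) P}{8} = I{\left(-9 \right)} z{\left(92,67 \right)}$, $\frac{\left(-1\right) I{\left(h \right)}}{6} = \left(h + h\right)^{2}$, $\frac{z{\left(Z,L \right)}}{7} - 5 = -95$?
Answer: $-6028632$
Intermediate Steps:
$z{\left(Z,L \right)} = -630$ ($z{\left(Z,L \right)} = 35 + 7 \left(-95\right) = 35 - 665 = -630$)
$I{\left(h \right)} = - 24 h^{2}$ ($I{\left(h \right)} = - 6 \left(h + h\right)^{2} = - 6 \left(2 h\right)^{2} = - 6 \cdot 4 h^{2} = - 24 h^{2}$)
$P = -9797760$ ($P = - 8 - 24 \left(-9\right)^{2} \left(-630\right) = - 8 \left(-24\right) 81 \left(-630\right) = - 8 \left(\left(-1944\right) \left(-630\right)\right) = \left(-8\right) 1224720 = -9797760$)
$w = -3769128$ ($w = 2 - \left(1384989 - -2384141\right) = 2 - \left(1384989 + 2384141\right) = 2 - 3769130 = -3769128$)
$D = -3769128$
$P - D = -9797760 - -3769128 = -9797760 + 3769128 = -6028632$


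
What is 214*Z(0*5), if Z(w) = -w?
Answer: 0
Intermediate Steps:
214*Z(0*5) = 214*(-0*5) = 214*(-1*0) = 214*0 = 0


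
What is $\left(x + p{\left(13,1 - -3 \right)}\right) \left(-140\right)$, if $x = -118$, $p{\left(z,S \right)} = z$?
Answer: $14700$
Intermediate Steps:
$\left(x + p{\left(13,1 - -3 \right)}\right) \left(-140\right) = \left(-118 + 13\right) \left(-140\right) = \left(-105\right) \left(-140\right) = 14700$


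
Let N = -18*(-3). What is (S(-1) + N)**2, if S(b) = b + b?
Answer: 2704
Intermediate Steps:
S(b) = 2*b
N = 54
(S(-1) + N)**2 = (2*(-1) + 54)**2 = (-2 + 54)**2 = 52**2 = 2704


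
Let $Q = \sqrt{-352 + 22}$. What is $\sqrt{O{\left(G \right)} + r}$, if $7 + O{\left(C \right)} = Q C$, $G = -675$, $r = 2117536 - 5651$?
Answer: $\sqrt{2111878 - 675 i \sqrt{330}} \approx 1453.2 - 4.219 i$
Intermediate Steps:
$Q = i \sqrt{330}$ ($Q = \sqrt{-330} = i \sqrt{330} \approx 18.166 i$)
$r = 2111885$
$O{\left(C \right)} = -7 + i C \sqrt{330}$ ($O{\left(C \right)} = -7 + i \sqrt{330} C = -7 + i C \sqrt{330}$)
$\sqrt{O{\left(G \right)} + r} = \sqrt{\left(-7 + i \left(-675\right) \sqrt{330}\right) + 2111885} = \sqrt{\left(-7 - 675 i \sqrt{330}\right) + 2111885} = \sqrt{2111878 - 675 i \sqrt{330}}$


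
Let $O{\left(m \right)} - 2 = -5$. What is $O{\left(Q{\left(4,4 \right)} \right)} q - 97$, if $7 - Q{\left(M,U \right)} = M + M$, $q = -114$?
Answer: $245$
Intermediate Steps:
$Q{\left(M,U \right)} = 7 - 2 M$ ($Q{\left(M,U \right)} = 7 - \left(M + M\right) = 7 - 2 M$)
$O{\left(m \right)} = -3$ ($O{\left(m \right)} = 2 - 5 = -3$)
$O{\left(Q{\left(4,4 \right)} \right)} q - 97 = \left(-3\right) \left(-114\right) - 97 = 342 - 97 = 245$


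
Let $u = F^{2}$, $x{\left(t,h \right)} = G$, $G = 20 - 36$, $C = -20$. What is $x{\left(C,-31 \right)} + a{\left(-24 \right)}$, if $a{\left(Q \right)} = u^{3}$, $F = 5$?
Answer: $15609$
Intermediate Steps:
$G = -16$ ($G = 20 - 36 = -16$)
$x{\left(t,h \right)} = -16$
$u = 25$ ($u = 5^{2} = 25$)
$a{\left(Q \right)} = 15625$ ($a{\left(Q \right)} = 25^{3} = 15625$)
$x{\left(C,-31 \right)} + a{\left(-24 \right)} = -16 + 15625 = 15609$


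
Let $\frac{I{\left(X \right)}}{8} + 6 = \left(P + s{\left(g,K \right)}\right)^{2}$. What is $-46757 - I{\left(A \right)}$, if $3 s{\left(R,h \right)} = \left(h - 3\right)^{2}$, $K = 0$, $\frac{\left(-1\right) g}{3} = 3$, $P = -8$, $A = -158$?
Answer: $-46909$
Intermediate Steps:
$g = -9$ ($g = \left(-3\right) 3 = -9$)
$s{\left(R,h \right)} = \frac{\left(-3 + h\right)^{2}}{3}$ ($s{\left(R,h \right)} = \frac{\left(h - 3\right)^{2}}{3} = \frac{\left(-3 + h\right)^{2}}{3}$)
$I{\left(X \right)} = 152$ ($I{\left(X \right)} = -48 + 8 \left(-8 + \frac{\left(-3 + 0\right)^{2}}{3}\right)^{2} = -48 + 8 \left(-8 + \frac{\left(-3\right)^{2}}{3}\right)^{2} = -48 + 8 \left(-8 + \frac{1}{3} \cdot 9\right)^{2} = -48 + 8 \left(-8 + 3\right)^{2} = -48 + 8 \left(-5\right)^{2} = -48 + 8 \cdot 25 = -48 + 200 = 152$)
$-46757 - I{\left(A \right)} = -46757 - 152 = -46909$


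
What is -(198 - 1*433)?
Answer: 235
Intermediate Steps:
-(198 - 1*433) = -(198 - 433) = -1*(-235) = 235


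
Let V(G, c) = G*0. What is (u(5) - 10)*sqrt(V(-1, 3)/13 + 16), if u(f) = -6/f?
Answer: -224/5 ≈ -44.800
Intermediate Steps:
V(G, c) = 0
(u(5) - 10)*sqrt(V(-1, 3)/13 + 16) = (-6/5 - 10)*sqrt(0/13 + 16) = (-6*1/5 - 10)*sqrt(0*(1/13) + 16) = (-6/5 - 10)*sqrt(0 + 16) = -56*sqrt(16)/5 = -56/5*4 = -224/5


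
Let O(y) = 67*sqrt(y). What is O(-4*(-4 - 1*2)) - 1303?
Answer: -1303 + 134*sqrt(6) ≈ -974.77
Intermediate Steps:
O(-4*(-4 - 1*2)) - 1303 = 67*sqrt(-4*(-4 - 1*2)) - 1303 = 67*sqrt(-4*(-4 - 2)) - 1303 = 67*sqrt(-4*(-6)) - 1303 = 67*sqrt(24) - 1303 = 67*(2*sqrt(6)) - 1303 = 134*sqrt(6) - 1303 = -1303 + 134*sqrt(6)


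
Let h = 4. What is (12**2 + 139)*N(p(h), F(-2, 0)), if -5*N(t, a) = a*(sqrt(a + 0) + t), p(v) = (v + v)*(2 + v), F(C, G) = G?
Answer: 0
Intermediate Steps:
p(v) = 2*v*(2 + v) (p(v) = (2*v)*(2 + v) = 2*v*(2 + v))
N(t, a) = -a*(t + sqrt(a))/5 (N(t, a) = -a*(sqrt(a + 0) + t)/5 = -a*(sqrt(a) + t)/5 = -a*(t + sqrt(a))/5)
(12**2 + 139)*N(p(h), F(-2, 0)) = (12**2 + 139)*(-0**(3/2)/5 - 1/5*0*2*4*(2 + 4)) = (144 + 139)*(-1/5*0 - 1/5*0*2*4*6) = 283*(0 - 1/5*0*48) = 283*(0 + 0) = 283*0 = 0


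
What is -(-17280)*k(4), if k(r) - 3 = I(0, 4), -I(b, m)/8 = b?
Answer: 51840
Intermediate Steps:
I(b, m) = -8*b
k(r) = 3 (k(r) = 3 - 8*0 = 3 + 0 = 3)
-(-17280)*k(4) = -(-17280)*3 = -1080*(-48) = 51840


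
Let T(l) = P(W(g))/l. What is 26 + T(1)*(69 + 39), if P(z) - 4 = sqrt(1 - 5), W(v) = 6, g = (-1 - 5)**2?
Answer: 458 + 216*I ≈ 458.0 + 216.0*I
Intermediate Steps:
g = 36 (g = (-6)**2 = 36)
P(z) = 4 + 2*I (P(z) = 4 + sqrt(1 - 5) = 4 + sqrt(-4) = 4 + 2*I)
T(l) = (4 + 2*I)/l
26 + T(1)*(69 + 39) = 26 + (2*(2 + I)/1)*(69 + 39) = 26 + (2*1*(2 + I))*108 = 26 + (4 + 2*I)*108 = 26 + (432 + 216*I) = 458 + 216*I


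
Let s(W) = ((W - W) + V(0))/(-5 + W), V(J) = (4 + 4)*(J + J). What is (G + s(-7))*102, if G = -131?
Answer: -13362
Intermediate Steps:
V(J) = 16*J (V(J) = 8*(2*J) = 16*J)
s(W) = 0 (s(W) = ((W - W) + 16*0)/(-5 + W) = (0 + 0)/(-5 + W) = 0/(-5 + W) = 0)
(G + s(-7))*102 = (-131 + 0)*102 = -131*102 = -13362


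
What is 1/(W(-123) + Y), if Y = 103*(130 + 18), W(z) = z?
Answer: 1/15121 ≈ 6.6133e-5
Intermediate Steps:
Y = 15244 (Y = 103*148 = 15244)
1/(W(-123) + Y) = 1/(-123 + 15244) = 1/15121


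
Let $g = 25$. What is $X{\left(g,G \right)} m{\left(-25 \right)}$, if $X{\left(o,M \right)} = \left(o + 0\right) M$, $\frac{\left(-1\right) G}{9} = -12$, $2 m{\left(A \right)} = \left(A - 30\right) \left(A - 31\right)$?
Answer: $4158000$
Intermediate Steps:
$m{\left(A \right)} = \frac{\left(-31 + A\right) \left(-30 + A\right)}{2}$ ($m{\left(A \right)} = \frac{\left(A - 30\right) \left(A - 31\right)}{2} = \frac{\left(-30 + A\right) \left(-31 + A\right)}{2} = \frac{\left(-31 + A\right) \left(-30 + A\right)}{2}$)
$G = 108$ ($G = \left(-9\right) \left(-12\right) = 108$)
$X{\left(o,M \right)} = M o$ ($X{\left(o,M \right)} = o M = M o$)
$X{\left(g,G \right)} m{\left(-25 \right)} = 108 \cdot 25 \left(465 + \frac{\left(-25\right)^{2}}{2} - - \frac{1525}{2}\right) = 2700 \left(465 + \frac{1}{2} \cdot 625 + \frac{1525}{2}\right) = 2700 \left(465 + \frac{625}{2} + \frac{1525}{2}\right) = 2700 \cdot 1540 = 4158000$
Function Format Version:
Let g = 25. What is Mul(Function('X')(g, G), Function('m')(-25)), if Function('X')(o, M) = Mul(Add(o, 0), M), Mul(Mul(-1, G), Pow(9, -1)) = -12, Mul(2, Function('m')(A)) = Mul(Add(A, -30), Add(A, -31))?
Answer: 4158000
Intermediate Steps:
Function('m')(A) = Mul(Rational(1, 2), Add(-31, A), Add(-30, A)) (Function('m')(A) = Mul(Rational(1, 2), Mul(Add(A, -30), Add(A, -31))) = Mul(Rational(1, 2), Mul(Add(-30, A), Add(-31, A))) = Mul(Rational(1, 2), Mul(Add(-31, A), Add(-30, A))) = Mul(Rational(1, 2), Add(-31, A), Add(-30, A)))
G = 108 (G = Mul(-9, -12) = 108)
Function('X')(o, M) = Mul(M, o) (Function('X')(o, M) = Mul(o, M) = Mul(M, o))
Mul(Function('X')(g, G), Function('m')(-25)) = Mul(Mul(108, 25), Add(465, Mul(Rational(1, 2), Pow(-25, 2)), Mul(Rational(-61, 2), -25))) = Mul(2700, Add(465, Mul(Rational(1, 2), 625), Rational(1525, 2))) = Mul(2700, Add(465, Rational(625, 2), Rational(1525, 2))) = Mul(2700, 1540) = 4158000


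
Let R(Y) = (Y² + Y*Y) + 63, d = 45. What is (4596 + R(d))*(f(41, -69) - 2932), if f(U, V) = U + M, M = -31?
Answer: -25447698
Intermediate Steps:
f(U, V) = -31 + U (f(U, V) = U - 31 = -31 + U)
R(Y) = 63 + 2*Y² (R(Y) = (Y² + Y²) + 63 = 2*Y² + 63 = 63 + 2*Y²)
(4596 + R(d))*(f(41, -69) - 2932) = (4596 + (63 + 2*45²))*((-31 + 41) - 2932) = (4596 + (63 + 2*2025))*(10 - 2932) = (4596 + (63 + 4050))*(-2922) = (4596 + 4113)*(-2922) = 8709*(-2922) = -25447698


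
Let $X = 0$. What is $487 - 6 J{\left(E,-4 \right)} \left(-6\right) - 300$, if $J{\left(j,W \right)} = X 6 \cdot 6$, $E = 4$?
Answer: $-300$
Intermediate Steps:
$J{\left(j,W \right)} = 0$ ($J{\left(j,W \right)} = 0 \cdot 6 \cdot 6 = 0 \cdot 6 = 0$)
$487 - 6 J{\left(E,-4 \right)} \left(-6\right) - 300 = 487 \left(-6\right) 0 \left(-6\right) - 300 = 487 \cdot 0 \left(-6\right) - 300 = 487 \cdot 0 - 300 = 0 - 300 = -300$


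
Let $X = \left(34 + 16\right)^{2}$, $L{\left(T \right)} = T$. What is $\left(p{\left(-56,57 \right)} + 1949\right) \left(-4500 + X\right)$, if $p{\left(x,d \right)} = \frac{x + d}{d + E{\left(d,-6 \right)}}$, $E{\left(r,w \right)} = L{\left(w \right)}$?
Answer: $- \frac{198800000}{51} \approx -3.898 \cdot 10^{6}$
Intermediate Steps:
$E{\left(r,w \right)} = w$
$X = 2500$ ($X = 50^{2} = 2500$)
$p{\left(x,d \right)} = \frac{d + x}{-6 + d}$ ($p{\left(x,d \right)} = \frac{x + d}{d - 6} = \frac{d + x}{-6 + d}$)
$\left(p{\left(-56,57 \right)} + 1949\right) \left(-4500 + X\right) = \left(\frac{57 - 56}{-6 + 57} + 1949\right) \left(-4500 + 2500\right) = \left(\frac{1}{51} \cdot 1 + 1949\right) \left(-2000\right) = \left(\frac{1}{51} + 1949\right) \left(-2000\right) = \frac{99400}{51} \left(-2000\right) = - \frac{198800000}{51}$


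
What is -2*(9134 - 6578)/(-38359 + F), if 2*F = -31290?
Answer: 1278/13501 ≈ 0.094660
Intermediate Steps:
F = -15645 (F = (½)*(-31290) = -15645)
-2*(9134 - 6578)/(-38359 + F) = -2*(9134 - 6578)/(-38359 - 15645) = -5112/(-54004) = -5112*(-1)/54004 = -2*(-639/13501) = 1278/13501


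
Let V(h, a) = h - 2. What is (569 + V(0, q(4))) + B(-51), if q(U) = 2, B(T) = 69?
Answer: 636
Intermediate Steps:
V(h, a) = -2 + h
(569 + V(0, q(4))) + B(-51) = (569 + (-2 + 0)) + 69 = (569 - 2) + 69 = 567 + 69 = 636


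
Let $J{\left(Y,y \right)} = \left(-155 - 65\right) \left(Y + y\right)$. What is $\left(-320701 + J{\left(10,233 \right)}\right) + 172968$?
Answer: $-201193$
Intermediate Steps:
$J{\left(Y,y \right)} = - 220 Y - 220 y$ ($J{\left(Y,y \right)} = - 220 \left(Y + y\right) = - 220 Y - 220 y$)
$\left(-320701 + J{\left(10,233 \right)}\right) + 172968 = \left(-320701 - 53460\right) + 172968 = -374161 + 172968 = -201193$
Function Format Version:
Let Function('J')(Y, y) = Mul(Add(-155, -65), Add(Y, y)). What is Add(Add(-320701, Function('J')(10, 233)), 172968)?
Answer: -201193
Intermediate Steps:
Function('J')(Y, y) = Add(Mul(-220, Y), Mul(-220, y)) (Function('J')(Y, y) = Mul(-220, Add(Y, y)) = Add(Mul(-220, Y), Mul(-220, y)))
Add(Add(-320701, Function('J')(10, 233)), 172968) = Add(Add(-320701, Add(Mul(-220, 10), Mul(-220, 233))), 172968) = Add(Add(-320701, Add(-2200, -51260)), 172968) = Add(Add(-320701, -53460), 172968) = Add(-374161, 172968) = -201193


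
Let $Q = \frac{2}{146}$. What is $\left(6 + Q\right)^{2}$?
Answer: $\frac{192721}{5329} \approx 36.165$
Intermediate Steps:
$Q = \frac{1}{73}$ ($Q = 2 \cdot \frac{1}{146} = \frac{1}{73} \approx 0.013699$)
$\left(6 + Q\right)^{2} = \left(6 + \frac{1}{73}\right)^{2} = \left(\frac{439}{73}\right)^{2} = \frac{192721}{5329}$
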